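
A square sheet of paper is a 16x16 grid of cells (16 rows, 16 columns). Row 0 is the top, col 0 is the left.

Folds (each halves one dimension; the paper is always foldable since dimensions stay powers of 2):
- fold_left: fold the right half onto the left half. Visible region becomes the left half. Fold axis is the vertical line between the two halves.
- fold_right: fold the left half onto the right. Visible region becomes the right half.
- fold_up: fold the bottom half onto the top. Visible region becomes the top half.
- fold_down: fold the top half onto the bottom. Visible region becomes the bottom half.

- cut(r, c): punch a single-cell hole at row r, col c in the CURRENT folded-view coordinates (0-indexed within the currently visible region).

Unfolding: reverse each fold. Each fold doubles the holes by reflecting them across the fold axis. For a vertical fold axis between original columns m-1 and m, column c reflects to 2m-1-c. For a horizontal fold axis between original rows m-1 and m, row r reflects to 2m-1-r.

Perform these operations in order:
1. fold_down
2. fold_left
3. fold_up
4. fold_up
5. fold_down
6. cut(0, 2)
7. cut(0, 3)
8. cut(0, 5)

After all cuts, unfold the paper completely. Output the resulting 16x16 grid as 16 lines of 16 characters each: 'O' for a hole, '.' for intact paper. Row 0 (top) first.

Answer: ..OO.O....O.OO..
..OO.O....O.OO..
..OO.O....O.OO..
..OO.O....O.OO..
..OO.O....O.OO..
..OO.O....O.OO..
..OO.O....O.OO..
..OO.O....O.OO..
..OO.O....O.OO..
..OO.O....O.OO..
..OO.O....O.OO..
..OO.O....O.OO..
..OO.O....O.OO..
..OO.O....O.OO..
..OO.O....O.OO..
..OO.O....O.OO..

Derivation:
Op 1 fold_down: fold axis h@8; visible region now rows[8,16) x cols[0,16) = 8x16
Op 2 fold_left: fold axis v@8; visible region now rows[8,16) x cols[0,8) = 8x8
Op 3 fold_up: fold axis h@12; visible region now rows[8,12) x cols[0,8) = 4x8
Op 4 fold_up: fold axis h@10; visible region now rows[8,10) x cols[0,8) = 2x8
Op 5 fold_down: fold axis h@9; visible region now rows[9,10) x cols[0,8) = 1x8
Op 6 cut(0, 2): punch at orig (9,2); cuts so far [(9, 2)]; region rows[9,10) x cols[0,8) = 1x8
Op 7 cut(0, 3): punch at orig (9,3); cuts so far [(9, 2), (9, 3)]; region rows[9,10) x cols[0,8) = 1x8
Op 8 cut(0, 5): punch at orig (9,5); cuts so far [(9, 2), (9, 3), (9, 5)]; region rows[9,10) x cols[0,8) = 1x8
Unfold 1 (reflect across h@9): 6 holes -> [(8, 2), (8, 3), (8, 5), (9, 2), (9, 3), (9, 5)]
Unfold 2 (reflect across h@10): 12 holes -> [(8, 2), (8, 3), (8, 5), (9, 2), (9, 3), (9, 5), (10, 2), (10, 3), (10, 5), (11, 2), (11, 3), (11, 5)]
Unfold 3 (reflect across h@12): 24 holes -> [(8, 2), (8, 3), (8, 5), (9, 2), (9, 3), (9, 5), (10, 2), (10, 3), (10, 5), (11, 2), (11, 3), (11, 5), (12, 2), (12, 3), (12, 5), (13, 2), (13, 3), (13, 5), (14, 2), (14, 3), (14, 5), (15, 2), (15, 3), (15, 5)]
Unfold 4 (reflect across v@8): 48 holes -> [(8, 2), (8, 3), (8, 5), (8, 10), (8, 12), (8, 13), (9, 2), (9, 3), (9, 5), (9, 10), (9, 12), (9, 13), (10, 2), (10, 3), (10, 5), (10, 10), (10, 12), (10, 13), (11, 2), (11, 3), (11, 5), (11, 10), (11, 12), (11, 13), (12, 2), (12, 3), (12, 5), (12, 10), (12, 12), (12, 13), (13, 2), (13, 3), (13, 5), (13, 10), (13, 12), (13, 13), (14, 2), (14, 3), (14, 5), (14, 10), (14, 12), (14, 13), (15, 2), (15, 3), (15, 5), (15, 10), (15, 12), (15, 13)]
Unfold 5 (reflect across h@8): 96 holes -> [(0, 2), (0, 3), (0, 5), (0, 10), (0, 12), (0, 13), (1, 2), (1, 3), (1, 5), (1, 10), (1, 12), (1, 13), (2, 2), (2, 3), (2, 5), (2, 10), (2, 12), (2, 13), (3, 2), (3, 3), (3, 5), (3, 10), (3, 12), (3, 13), (4, 2), (4, 3), (4, 5), (4, 10), (4, 12), (4, 13), (5, 2), (5, 3), (5, 5), (5, 10), (5, 12), (5, 13), (6, 2), (6, 3), (6, 5), (6, 10), (6, 12), (6, 13), (7, 2), (7, 3), (7, 5), (7, 10), (7, 12), (7, 13), (8, 2), (8, 3), (8, 5), (8, 10), (8, 12), (8, 13), (9, 2), (9, 3), (9, 5), (9, 10), (9, 12), (9, 13), (10, 2), (10, 3), (10, 5), (10, 10), (10, 12), (10, 13), (11, 2), (11, 3), (11, 5), (11, 10), (11, 12), (11, 13), (12, 2), (12, 3), (12, 5), (12, 10), (12, 12), (12, 13), (13, 2), (13, 3), (13, 5), (13, 10), (13, 12), (13, 13), (14, 2), (14, 3), (14, 5), (14, 10), (14, 12), (14, 13), (15, 2), (15, 3), (15, 5), (15, 10), (15, 12), (15, 13)]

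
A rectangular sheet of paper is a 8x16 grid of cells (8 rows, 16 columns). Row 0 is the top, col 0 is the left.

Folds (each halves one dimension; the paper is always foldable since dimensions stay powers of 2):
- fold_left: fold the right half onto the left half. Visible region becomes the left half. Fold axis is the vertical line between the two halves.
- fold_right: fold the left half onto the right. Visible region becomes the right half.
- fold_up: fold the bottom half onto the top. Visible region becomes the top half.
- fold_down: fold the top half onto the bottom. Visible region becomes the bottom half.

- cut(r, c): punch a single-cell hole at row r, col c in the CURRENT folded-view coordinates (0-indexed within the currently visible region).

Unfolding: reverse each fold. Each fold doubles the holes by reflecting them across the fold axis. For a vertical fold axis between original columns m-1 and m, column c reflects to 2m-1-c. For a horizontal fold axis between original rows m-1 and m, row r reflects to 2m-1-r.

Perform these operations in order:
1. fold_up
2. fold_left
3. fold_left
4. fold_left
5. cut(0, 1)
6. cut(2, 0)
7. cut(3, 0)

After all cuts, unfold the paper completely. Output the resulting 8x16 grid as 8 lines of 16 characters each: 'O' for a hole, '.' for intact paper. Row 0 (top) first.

Answer: .OO..OO..OO..OO.
................
O..OO..OO..OO..O
O..OO..OO..OO..O
O..OO..OO..OO..O
O..OO..OO..OO..O
................
.OO..OO..OO..OO.

Derivation:
Op 1 fold_up: fold axis h@4; visible region now rows[0,4) x cols[0,16) = 4x16
Op 2 fold_left: fold axis v@8; visible region now rows[0,4) x cols[0,8) = 4x8
Op 3 fold_left: fold axis v@4; visible region now rows[0,4) x cols[0,4) = 4x4
Op 4 fold_left: fold axis v@2; visible region now rows[0,4) x cols[0,2) = 4x2
Op 5 cut(0, 1): punch at orig (0,1); cuts so far [(0, 1)]; region rows[0,4) x cols[0,2) = 4x2
Op 6 cut(2, 0): punch at orig (2,0); cuts so far [(0, 1), (2, 0)]; region rows[0,4) x cols[0,2) = 4x2
Op 7 cut(3, 0): punch at orig (3,0); cuts so far [(0, 1), (2, 0), (3, 0)]; region rows[0,4) x cols[0,2) = 4x2
Unfold 1 (reflect across v@2): 6 holes -> [(0, 1), (0, 2), (2, 0), (2, 3), (3, 0), (3, 3)]
Unfold 2 (reflect across v@4): 12 holes -> [(0, 1), (0, 2), (0, 5), (0, 6), (2, 0), (2, 3), (2, 4), (2, 7), (3, 0), (3, 3), (3, 4), (3, 7)]
Unfold 3 (reflect across v@8): 24 holes -> [(0, 1), (0, 2), (0, 5), (0, 6), (0, 9), (0, 10), (0, 13), (0, 14), (2, 0), (2, 3), (2, 4), (2, 7), (2, 8), (2, 11), (2, 12), (2, 15), (3, 0), (3, 3), (3, 4), (3, 7), (3, 8), (3, 11), (3, 12), (3, 15)]
Unfold 4 (reflect across h@4): 48 holes -> [(0, 1), (0, 2), (0, 5), (0, 6), (0, 9), (0, 10), (0, 13), (0, 14), (2, 0), (2, 3), (2, 4), (2, 7), (2, 8), (2, 11), (2, 12), (2, 15), (3, 0), (3, 3), (3, 4), (3, 7), (3, 8), (3, 11), (3, 12), (3, 15), (4, 0), (4, 3), (4, 4), (4, 7), (4, 8), (4, 11), (4, 12), (4, 15), (5, 0), (5, 3), (5, 4), (5, 7), (5, 8), (5, 11), (5, 12), (5, 15), (7, 1), (7, 2), (7, 5), (7, 6), (7, 9), (7, 10), (7, 13), (7, 14)]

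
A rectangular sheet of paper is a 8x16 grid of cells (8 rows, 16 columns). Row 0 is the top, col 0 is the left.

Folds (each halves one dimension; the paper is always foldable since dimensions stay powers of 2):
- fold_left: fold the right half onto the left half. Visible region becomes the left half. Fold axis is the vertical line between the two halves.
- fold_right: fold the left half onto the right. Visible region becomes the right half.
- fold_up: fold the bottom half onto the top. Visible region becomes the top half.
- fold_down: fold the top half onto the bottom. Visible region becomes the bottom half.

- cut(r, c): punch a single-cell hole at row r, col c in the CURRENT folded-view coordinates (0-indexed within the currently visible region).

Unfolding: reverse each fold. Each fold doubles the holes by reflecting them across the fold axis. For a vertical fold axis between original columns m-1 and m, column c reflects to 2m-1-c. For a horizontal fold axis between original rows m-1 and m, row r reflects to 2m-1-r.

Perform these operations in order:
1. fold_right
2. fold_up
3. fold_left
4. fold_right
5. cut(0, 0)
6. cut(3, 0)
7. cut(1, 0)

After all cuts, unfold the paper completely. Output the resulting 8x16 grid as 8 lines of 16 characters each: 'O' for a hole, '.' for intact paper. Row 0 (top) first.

Op 1 fold_right: fold axis v@8; visible region now rows[0,8) x cols[8,16) = 8x8
Op 2 fold_up: fold axis h@4; visible region now rows[0,4) x cols[8,16) = 4x8
Op 3 fold_left: fold axis v@12; visible region now rows[0,4) x cols[8,12) = 4x4
Op 4 fold_right: fold axis v@10; visible region now rows[0,4) x cols[10,12) = 4x2
Op 5 cut(0, 0): punch at orig (0,10); cuts so far [(0, 10)]; region rows[0,4) x cols[10,12) = 4x2
Op 6 cut(3, 0): punch at orig (3,10); cuts so far [(0, 10), (3, 10)]; region rows[0,4) x cols[10,12) = 4x2
Op 7 cut(1, 0): punch at orig (1,10); cuts so far [(0, 10), (1, 10), (3, 10)]; region rows[0,4) x cols[10,12) = 4x2
Unfold 1 (reflect across v@10): 6 holes -> [(0, 9), (0, 10), (1, 9), (1, 10), (3, 9), (3, 10)]
Unfold 2 (reflect across v@12): 12 holes -> [(0, 9), (0, 10), (0, 13), (0, 14), (1, 9), (1, 10), (1, 13), (1, 14), (3, 9), (3, 10), (3, 13), (3, 14)]
Unfold 3 (reflect across h@4): 24 holes -> [(0, 9), (0, 10), (0, 13), (0, 14), (1, 9), (1, 10), (1, 13), (1, 14), (3, 9), (3, 10), (3, 13), (3, 14), (4, 9), (4, 10), (4, 13), (4, 14), (6, 9), (6, 10), (6, 13), (6, 14), (7, 9), (7, 10), (7, 13), (7, 14)]
Unfold 4 (reflect across v@8): 48 holes -> [(0, 1), (0, 2), (0, 5), (0, 6), (0, 9), (0, 10), (0, 13), (0, 14), (1, 1), (1, 2), (1, 5), (1, 6), (1, 9), (1, 10), (1, 13), (1, 14), (3, 1), (3, 2), (3, 5), (3, 6), (3, 9), (3, 10), (3, 13), (3, 14), (4, 1), (4, 2), (4, 5), (4, 6), (4, 9), (4, 10), (4, 13), (4, 14), (6, 1), (6, 2), (6, 5), (6, 6), (6, 9), (6, 10), (6, 13), (6, 14), (7, 1), (7, 2), (7, 5), (7, 6), (7, 9), (7, 10), (7, 13), (7, 14)]

Answer: .OO..OO..OO..OO.
.OO..OO..OO..OO.
................
.OO..OO..OO..OO.
.OO..OO..OO..OO.
................
.OO..OO..OO..OO.
.OO..OO..OO..OO.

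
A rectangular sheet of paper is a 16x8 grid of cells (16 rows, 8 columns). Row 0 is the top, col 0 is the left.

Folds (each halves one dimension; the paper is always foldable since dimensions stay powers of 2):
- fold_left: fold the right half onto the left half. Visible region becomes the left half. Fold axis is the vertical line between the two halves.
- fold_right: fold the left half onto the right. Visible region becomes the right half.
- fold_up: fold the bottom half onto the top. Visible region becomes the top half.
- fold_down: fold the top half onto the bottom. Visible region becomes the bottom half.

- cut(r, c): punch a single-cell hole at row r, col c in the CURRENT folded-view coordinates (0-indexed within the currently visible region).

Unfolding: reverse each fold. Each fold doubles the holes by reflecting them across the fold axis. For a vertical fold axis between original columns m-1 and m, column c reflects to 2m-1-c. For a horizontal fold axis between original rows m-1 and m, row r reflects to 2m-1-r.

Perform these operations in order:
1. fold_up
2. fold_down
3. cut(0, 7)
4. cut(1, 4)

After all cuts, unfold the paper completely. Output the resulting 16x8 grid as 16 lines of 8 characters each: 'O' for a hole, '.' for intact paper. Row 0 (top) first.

Op 1 fold_up: fold axis h@8; visible region now rows[0,8) x cols[0,8) = 8x8
Op 2 fold_down: fold axis h@4; visible region now rows[4,8) x cols[0,8) = 4x8
Op 3 cut(0, 7): punch at orig (4,7); cuts so far [(4, 7)]; region rows[4,8) x cols[0,8) = 4x8
Op 4 cut(1, 4): punch at orig (5,4); cuts so far [(4, 7), (5, 4)]; region rows[4,8) x cols[0,8) = 4x8
Unfold 1 (reflect across h@4): 4 holes -> [(2, 4), (3, 7), (4, 7), (5, 4)]
Unfold 2 (reflect across h@8): 8 holes -> [(2, 4), (3, 7), (4, 7), (5, 4), (10, 4), (11, 7), (12, 7), (13, 4)]

Answer: ........
........
....O...
.......O
.......O
....O...
........
........
........
........
....O...
.......O
.......O
....O...
........
........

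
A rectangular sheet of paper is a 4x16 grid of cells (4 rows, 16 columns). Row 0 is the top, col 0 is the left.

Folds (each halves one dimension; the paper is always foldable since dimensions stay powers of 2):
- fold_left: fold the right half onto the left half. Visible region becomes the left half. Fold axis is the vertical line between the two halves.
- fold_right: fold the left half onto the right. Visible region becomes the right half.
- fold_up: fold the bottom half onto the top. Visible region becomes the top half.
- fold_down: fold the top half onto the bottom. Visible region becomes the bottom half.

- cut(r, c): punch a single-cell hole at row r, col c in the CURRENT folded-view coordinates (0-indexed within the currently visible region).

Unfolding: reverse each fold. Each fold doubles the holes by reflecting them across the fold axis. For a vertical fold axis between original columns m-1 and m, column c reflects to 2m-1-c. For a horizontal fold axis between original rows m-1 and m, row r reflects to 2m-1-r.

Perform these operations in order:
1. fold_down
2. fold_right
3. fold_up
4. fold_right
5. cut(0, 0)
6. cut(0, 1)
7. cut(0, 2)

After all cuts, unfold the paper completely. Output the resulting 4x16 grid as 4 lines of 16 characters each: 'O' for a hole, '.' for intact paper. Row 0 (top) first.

Op 1 fold_down: fold axis h@2; visible region now rows[2,4) x cols[0,16) = 2x16
Op 2 fold_right: fold axis v@8; visible region now rows[2,4) x cols[8,16) = 2x8
Op 3 fold_up: fold axis h@3; visible region now rows[2,3) x cols[8,16) = 1x8
Op 4 fold_right: fold axis v@12; visible region now rows[2,3) x cols[12,16) = 1x4
Op 5 cut(0, 0): punch at orig (2,12); cuts so far [(2, 12)]; region rows[2,3) x cols[12,16) = 1x4
Op 6 cut(0, 1): punch at orig (2,13); cuts so far [(2, 12), (2, 13)]; region rows[2,3) x cols[12,16) = 1x4
Op 7 cut(0, 2): punch at orig (2,14); cuts so far [(2, 12), (2, 13), (2, 14)]; region rows[2,3) x cols[12,16) = 1x4
Unfold 1 (reflect across v@12): 6 holes -> [(2, 9), (2, 10), (2, 11), (2, 12), (2, 13), (2, 14)]
Unfold 2 (reflect across h@3): 12 holes -> [(2, 9), (2, 10), (2, 11), (2, 12), (2, 13), (2, 14), (3, 9), (3, 10), (3, 11), (3, 12), (3, 13), (3, 14)]
Unfold 3 (reflect across v@8): 24 holes -> [(2, 1), (2, 2), (2, 3), (2, 4), (2, 5), (2, 6), (2, 9), (2, 10), (2, 11), (2, 12), (2, 13), (2, 14), (3, 1), (3, 2), (3, 3), (3, 4), (3, 5), (3, 6), (3, 9), (3, 10), (3, 11), (3, 12), (3, 13), (3, 14)]
Unfold 4 (reflect across h@2): 48 holes -> [(0, 1), (0, 2), (0, 3), (0, 4), (0, 5), (0, 6), (0, 9), (0, 10), (0, 11), (0, 12), (0, 13), (0, 14), (1, 1), (1, 2), (1, 3), (1, 4), (1, 5), (1, 6), (1, 9), (1, 10), (1, 11), (1, 12), (1, 13), (1, 14), (2, 1), (2, 2), (2, 3), (2, 4), (2, 5), (2, 6), (2, 9), (2, 10), (2, 11), (2, 12), (2, 13), (2, 14), (3, 1), (3, 2), (3, 3), (3, 4), (3, 5), (3, 6), (3, 9), (3, 10), (3, 11), (3, 12), (3, 13), (3, 14)]

Answer: .OOOOOO..OOOOOO.
.OOOOOO..OOOOOO.
.OOOOOO..OOOOOO.
.OOOOOO..OOOOOO.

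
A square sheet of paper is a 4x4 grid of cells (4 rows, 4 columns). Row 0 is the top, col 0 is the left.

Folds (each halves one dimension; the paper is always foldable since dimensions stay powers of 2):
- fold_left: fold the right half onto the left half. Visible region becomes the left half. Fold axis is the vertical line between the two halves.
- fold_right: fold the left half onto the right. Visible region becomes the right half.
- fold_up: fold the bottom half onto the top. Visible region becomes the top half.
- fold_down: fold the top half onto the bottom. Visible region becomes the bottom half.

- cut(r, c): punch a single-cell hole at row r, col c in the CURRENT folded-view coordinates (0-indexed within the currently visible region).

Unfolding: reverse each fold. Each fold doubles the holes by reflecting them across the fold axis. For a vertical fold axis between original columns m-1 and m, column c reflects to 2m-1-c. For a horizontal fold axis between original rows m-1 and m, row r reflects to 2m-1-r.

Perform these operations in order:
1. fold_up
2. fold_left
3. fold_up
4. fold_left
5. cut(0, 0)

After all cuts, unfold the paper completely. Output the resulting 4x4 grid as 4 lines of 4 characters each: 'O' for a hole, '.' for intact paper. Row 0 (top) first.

Op 1 fold_up: fold axis h@2; visible region now rows[0,2) x cols[0,4) = 2x4
Op 2 fold_left: fold axis v@2; visible region now rows[0,2) x cols[0,2) = 2x2
Op 3 fold_up: fold axis h@1; visible region now rows[0,1) x cols[0,2) = 1x2
Op 4 fold_left: fold axis v@1; visible region now rows[0,1) x cols[0,1) = 1x1
Op 5 cut(0, 0): punch at orig (0,0); cuts so far [(0, 0)]; region rows[0,1) x cols[0,1) = 1x1
Unfold 1 (reflect across v@1): 2 holes -> [(0, 0), (0, 1)]
Unfold 2 (reflect across h@1): 4 holes -> [(0, 0), (0, 1), (1, 0), (1, 1)]
Unfold 3 (reflect across v@2): 8 holes -> [(0, 0), (0, 1), (0, 2), (0, 3), (1, 0), (1, 1), (1, 2), (1, 3)]
Unfold 4 (reflect across h@2): 16 holes -> [(0, 0), (0, 1), (0, 2), (0, 3), (1, 0), (1, 1), (1, 2), (1, 3), (2, 0), (2, 1), (2, 2), (2, 3), (3, 0), (3, 1), (3, 2), (3, 3)]

Answer: OOOO
OOOO
OOOO
OOOO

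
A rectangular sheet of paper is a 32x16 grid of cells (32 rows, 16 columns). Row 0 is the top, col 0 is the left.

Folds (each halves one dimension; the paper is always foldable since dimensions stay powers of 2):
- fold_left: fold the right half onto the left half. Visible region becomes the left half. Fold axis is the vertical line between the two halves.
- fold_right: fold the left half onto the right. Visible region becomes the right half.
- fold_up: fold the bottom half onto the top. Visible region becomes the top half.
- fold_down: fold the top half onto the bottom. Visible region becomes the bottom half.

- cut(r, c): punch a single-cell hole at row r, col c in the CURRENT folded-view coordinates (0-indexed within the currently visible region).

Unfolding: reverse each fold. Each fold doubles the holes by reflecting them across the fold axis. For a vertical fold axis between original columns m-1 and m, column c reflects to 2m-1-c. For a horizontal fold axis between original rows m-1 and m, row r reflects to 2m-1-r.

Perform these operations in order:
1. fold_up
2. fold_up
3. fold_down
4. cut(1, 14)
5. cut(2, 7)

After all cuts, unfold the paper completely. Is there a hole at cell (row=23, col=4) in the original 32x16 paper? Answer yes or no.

Answer: no

Derivation:
Op 1 fold_up: fold axis h@16; visible region now rows[0,16) x cols[0,16) = 16x16
Op 2 fold_up: fold axis h@8; visible region now rows[0,8) x cols[0,16) = 8x16
Op 3 fold_down: fold axis h@4; visible region now rows[4,8) x cols[0,16) = 4x16
Op 4 cut(1, 14): punch at orig (5,14); cuts so far [(5, 14)]; region rows[4,8) x cols[0,16) = 4x16
Op 5 cut(2, 7): punch at orig (6,7); cuts so far [(5, 14), (6, 7)]; region rows[4,8) x cols[0,16) = 4x16
Unfold 1 (reflect across h@4): 4 holes -> [(1, 7), (2, 14), (5, 14), (6, 7)]
Unfold 2 (reflect across h@8): 8 holes -> [(1, 7), (2, 14), (5, 14), (6, 7), (9, 7), (10, 14), (13, 14), (14, 7)]
Unfold 3 (reflect across h@16): 16 holes -> [(1, 7), (2, 14), (5, 14), (6, 7), (9, 7), (10, 14), (13, 14), (14, 7), (17, 7), (18, 14), (21, 14), (22, 7), (25, 7), (26, 14), (29, 14), (30, 7)]
Holes: [(1, 7), (2, 14), (5, 14), (6, 7), (9, 7), (10, 14), (13, 14), (14, 7), (17, 7), (18, 14), (21, 14), (22, 7), (25, 7), (26, 14), (29, 14), (30, 7)]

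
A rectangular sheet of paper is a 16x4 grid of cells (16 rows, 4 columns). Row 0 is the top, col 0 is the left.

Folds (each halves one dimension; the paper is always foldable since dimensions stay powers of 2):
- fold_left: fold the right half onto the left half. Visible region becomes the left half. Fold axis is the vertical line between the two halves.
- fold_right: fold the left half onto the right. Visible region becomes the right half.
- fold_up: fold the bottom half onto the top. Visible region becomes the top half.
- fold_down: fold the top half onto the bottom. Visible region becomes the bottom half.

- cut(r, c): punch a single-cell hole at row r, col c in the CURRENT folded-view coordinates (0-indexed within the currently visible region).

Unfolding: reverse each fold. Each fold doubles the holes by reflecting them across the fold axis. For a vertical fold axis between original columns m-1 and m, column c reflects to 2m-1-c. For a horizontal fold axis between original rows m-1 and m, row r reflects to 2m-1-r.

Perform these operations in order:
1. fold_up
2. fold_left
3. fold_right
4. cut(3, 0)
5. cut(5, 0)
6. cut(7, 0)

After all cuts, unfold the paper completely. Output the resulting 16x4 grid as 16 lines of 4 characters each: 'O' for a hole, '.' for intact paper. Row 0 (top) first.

Answer: ....
....
....
OOOO
....
OOOO
....
OOOO
OOOO
....
OOOO
....
OOOO
....
....
....

Derivation:
Op 1 fold_up: fold axis h@8; visible region now rows[0,8) x cols[0,4) = 8x4
Op 2 fold_left: fold axis v@2; visible region now rows[0,8) x cols[0,2) = 8x2
Op 3 fold_right: fold axis v@1; visible region now rows[0,8) x cols[1,2) = 8x1
Op 4 cut(3, 0): punch at orig (3,1); cuts so far [(3, 1)]; region rows[0,8) x cols[1,2) = 8x1
Op 5 cut(5, 0): punch at orig (5,1); cuts so far [(3, 1), (5, 1)]; region rows[0,8) x cols[1,2) = 8x1
Op 6 cut(7, 0): punch at orig (7,1); cuts so far [(3, 1), (5, 1), (7, 1)]; region rows[0,8) x cols[1,2) = 8x1
Unfold 1 (reflect across v@1): 6 holes -> [(3, 0), (3, 1), (5, 0), (5, 1), (7, 0), (7, 1)]
Unfold 2 (reflect across v@2): 12 holes -> [(3, 0), (3, 1), (3, 2), (3, 3), (5, 0), (5, 1), (5, 2), (5, 3), (7, 0), (7, 1), (7, 2), (7, 3)]
Unfold 3 (reflect across h@8): 24 holes -> [(3, 0), (3, 1), (3, 2), (3, 3), (5, 0), (5, 1), (5, 2), (5, 3), (7, 0), (7, 1), (7, 2), (7, 3), (8, 0), (8, 1), (8, 2), (8, 3), (10, 0), (10, 1), (10, 2), (10, 3), (12, 0), (12, 1), (12, 2), (12, 3)]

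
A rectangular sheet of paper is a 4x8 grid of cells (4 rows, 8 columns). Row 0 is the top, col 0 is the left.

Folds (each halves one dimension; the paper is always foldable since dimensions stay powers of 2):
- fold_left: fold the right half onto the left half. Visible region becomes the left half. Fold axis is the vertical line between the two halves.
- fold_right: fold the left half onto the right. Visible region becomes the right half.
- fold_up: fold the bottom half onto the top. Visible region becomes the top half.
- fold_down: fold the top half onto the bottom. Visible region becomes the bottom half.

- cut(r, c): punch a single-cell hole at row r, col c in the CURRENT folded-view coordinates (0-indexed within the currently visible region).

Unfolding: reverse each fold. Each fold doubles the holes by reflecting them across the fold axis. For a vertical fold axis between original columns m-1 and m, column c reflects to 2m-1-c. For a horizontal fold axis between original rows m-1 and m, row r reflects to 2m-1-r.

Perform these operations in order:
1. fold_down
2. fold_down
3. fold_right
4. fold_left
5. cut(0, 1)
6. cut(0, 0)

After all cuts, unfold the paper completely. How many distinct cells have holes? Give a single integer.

Op 1 fold_down: fold axis h@2; visible region now rows[2,4) x cols[0,8) = 2x8
Op 2 fold_down: fold axis h@3; visible region now rows[3,4) x cols[0,8) = 1x8
Op 3 fold_right: fold axis v@4; visible region now rows[3,4) x cols[4,8) = 1x4
Op 4 fold_left: fold axis v@6; visible region now rows[3,4) x cols[4,6) = 1x2
Op 5 cut(0, 1): punch at orig (3,5); cuts so far [(3, 5)]; region rows[3,4) x cols[4,6) = 1x2
Op 6 cut(0, 0): punch at orig (3,4); cuts so far [(3, 4), (3, 5)]; region rows[3,4) x cols[4,6) = 1x2
Unfold 1 (reflect across v@6): 4 holes -> [(3, 4), (3, 5), (3, 6), (3, 7)]
Unfold 2 (reflect across v@4): 8 holes -> [(3, 0), (3, 1), (3, 2), (3, 3), (3, 4), (3, 5), (3, 6), (3, 7)]
Unfold 3 (reflect across h@3): 16 holes -> [(2, 0), (2, 1), (2, 2), (2, 3), (2, 4), (2, 5), (2, 6), (2, 7), (3, 0), (3, 1), (3, 2), (3, 3), (3, 4), (3, 5), (3, 6), (3, 7)]
Unfold 4 (reflect across h@2): 32 holes -> [(0, 0), (0, 1), (0, 2), (0, 3), (0, 4), (0, 5), (0, 6), (0, 7), (1, 0), (1, 1), (1, 2), (1, 3), (1, 4), (1, 5), (1, 6), (1, 7), (2, 0), (2, 1), (2, 2), (2, 3), (2, 4), (2, 5), (2, 6), (2, 7), (3, 0), (3, 1), (3, 2), (3, 3), (3, 4), (3, 5), (3, 6), (3, 7)]

Answer: 32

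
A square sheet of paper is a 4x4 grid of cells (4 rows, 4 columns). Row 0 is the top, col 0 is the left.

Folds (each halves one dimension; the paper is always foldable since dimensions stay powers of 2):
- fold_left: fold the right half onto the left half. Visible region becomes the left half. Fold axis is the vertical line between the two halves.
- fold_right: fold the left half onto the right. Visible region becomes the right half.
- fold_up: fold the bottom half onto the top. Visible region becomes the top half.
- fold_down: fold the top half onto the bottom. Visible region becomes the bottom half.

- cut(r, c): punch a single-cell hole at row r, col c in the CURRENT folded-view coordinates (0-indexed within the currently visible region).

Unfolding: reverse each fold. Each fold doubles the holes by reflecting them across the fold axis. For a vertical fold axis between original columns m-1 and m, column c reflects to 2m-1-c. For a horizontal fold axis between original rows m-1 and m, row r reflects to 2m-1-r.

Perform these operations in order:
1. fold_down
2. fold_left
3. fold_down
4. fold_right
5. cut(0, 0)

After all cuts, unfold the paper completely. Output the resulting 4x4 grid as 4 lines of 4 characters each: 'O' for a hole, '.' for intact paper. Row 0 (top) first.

Op 1 fold_down: fold axis h@2; visible region now rows[2,4) x cols[0,4) = 2x4
Op 2 fold_left: fold axis v@2; visible region now rows[2,4) x cols[0,2) = 2x2
Op 3 fold_down: fold axis h@3; visible region now rows[3,4) x cols[0,2) = 1x2
Op 4 fold_right: fold axis v@1; visible region now rows[3,4) x cols[1,2) = 1x1
Op 5 cut(0, 0): punch at orig (3,1); cuts so far [(3, 1)]; region rows[3,4) x cols[1,2) = 1x1
Unfold 1 (reflect across v@1): 2 holes -> [(3, 0), (3, 1)]
Unfold 2 (reflect across h@3): 4 holes -> [(2, 0), (2, 1), (3, 0), (3, 1)]
Unfold 3 (reflect across v@2): 8 holes -> [(2, 0), (2, 1), (2, 2), (2, 3), (3, 0), (3, 1), (3, 2), (3, 3)]
Unfold 4 (reflect across h@2): 16 holes -> [(0, 0), (0, 1), (0, 2), (0, 3), (1, 0), (1, 1), (1, 2), (1, 3), (2, 0), (2, 1), (2, 2), (2, 3), (3, 0), (3, 1), (3, 2), (3, 3)]

Answer: OOOO
OOOO
OOOO
OOOO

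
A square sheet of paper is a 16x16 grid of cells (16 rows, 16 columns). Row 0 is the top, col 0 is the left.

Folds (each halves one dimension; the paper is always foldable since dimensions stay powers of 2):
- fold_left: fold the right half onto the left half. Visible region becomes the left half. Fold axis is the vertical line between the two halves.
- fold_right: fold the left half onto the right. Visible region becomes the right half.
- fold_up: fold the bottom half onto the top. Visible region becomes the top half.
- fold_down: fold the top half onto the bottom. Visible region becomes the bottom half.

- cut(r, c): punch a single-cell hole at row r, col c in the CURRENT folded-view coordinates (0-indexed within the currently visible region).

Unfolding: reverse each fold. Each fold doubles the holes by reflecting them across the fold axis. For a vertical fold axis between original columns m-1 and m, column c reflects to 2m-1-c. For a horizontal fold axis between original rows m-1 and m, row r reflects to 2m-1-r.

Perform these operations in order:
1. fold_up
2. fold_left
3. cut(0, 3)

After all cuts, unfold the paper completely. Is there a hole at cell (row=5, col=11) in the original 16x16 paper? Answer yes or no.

Op 1 fold_up: fold axis h@8; visible region now rows[0,8) x cols[0,16) = 8x16
Op 2 fold_left: fold axis v@8; visible region now rows[0,8) x cols[0,8) = 8x8
Op 3 cut(0, 3): punch at orig (0,3); cuts so far [(0, 3)]; region rows[0,8) x cols[0,8) = 8x8
Unfold 1 (reflect across v@8): 2 holes -> [(0, 3), (0, 12)]
Unfold 2 (reflect across h@8): 4 holes -> [(0, 3), (0, 12), (15, 3), (15, 12)]
Holes: [(0, 3), (0, 12), (15, 3), (15, 12)]

Answer: no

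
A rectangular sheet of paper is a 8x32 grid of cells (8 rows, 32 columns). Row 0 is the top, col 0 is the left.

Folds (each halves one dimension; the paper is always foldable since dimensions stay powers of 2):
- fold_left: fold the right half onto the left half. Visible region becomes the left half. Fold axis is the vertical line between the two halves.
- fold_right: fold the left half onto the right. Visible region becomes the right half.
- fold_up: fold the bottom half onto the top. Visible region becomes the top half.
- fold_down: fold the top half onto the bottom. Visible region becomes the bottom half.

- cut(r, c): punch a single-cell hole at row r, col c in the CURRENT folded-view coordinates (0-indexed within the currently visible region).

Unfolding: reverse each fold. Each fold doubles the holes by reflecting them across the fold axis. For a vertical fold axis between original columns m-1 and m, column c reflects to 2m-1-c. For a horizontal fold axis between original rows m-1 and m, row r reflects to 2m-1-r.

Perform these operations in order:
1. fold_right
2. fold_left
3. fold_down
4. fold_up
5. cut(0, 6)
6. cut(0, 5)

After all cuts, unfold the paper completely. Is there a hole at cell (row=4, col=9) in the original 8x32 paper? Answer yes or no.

Answer: yes

Derivation:
Op 1 fold_right: fold axis v@16; visible region now rows[0,8) x cols[16,32) = 8x16
Op 2 fold_left: fold axis v@24; visible region now rows[0,8) x cols[16,24) = 8x8
Op 3 fold_down: fold axis h@4; visible region now rows[4,8) x cols[16,24) = 4x8
Op 4 fold_up: fold axis h@6; visible region now rows[4,6) x cols[16,24) = 2x8
Op 5 cut(0, 6): punch at orig (4,22); cuts so far [(4, 22)]; region rows[4,6) x cols[16,24) = 2x8
Op 6 cut(0, 5): punch at orig (4,21); cuts so far [(4, 21), (4, 22)]; region rows[4,6) x cols[16,24) = 2x8
Unfold 1 (reflect across h@6): 4 holes -> [(4, 21), (4, 22), (7, 21), (7, 22)]
Unfold 2 (reflect across h@4): 8 holes -> [(0, 21), (0, 22), (3, 21), (3, 22), (4, 21), (4, 22), (7, 21), (7, 22)]
Unfold 3 (reflect across v@24): 16 holes -> [(0, 21), (0, 22), (0, 25), (0, 26), (3, 21), (3, 22), (3, 25), (3, 26), (4, 21), (4, 22), (4, 25), (4, 26), (7, 21), (7, 22), (7, 25), (7, 26)]
Unfold 4 (reflect across v@16): 32 holes -> [(0, 5), (0, 6), (0, 9), (0, 10), (0, 21), (0, 22), (0, 25), (0, 26), (3, 5), (3, 6), (3, 9), (3, 10), (3, 21), (3, 22), (3, 25), (3, 26), (4, 5), (4, 6), (4, 9), (4, 10), (4, 21), (4, 22), (4, 25), (4, 26), (7, 5), (7, 6), (7, 9), (7, 10), (7, 21), (7, 22), (7, 25), (7, 26)]
Holes: [(0, 5), (0, 6), (0, 9), (0, 10), (0, 21), (0, 22), (0, 25), (0, 26), (3, 5), (3, 6), (3, 9), (3, 10), (3, 21), (3, 22), (3, 25), (3, 26), (4, 5), (4, 6), (4, 9), (4, 10), (4, 21), (4, 22), (4, 25), (4, 26), (7, 5), (7, 6), (7, 9), (7, 10), (7, 21), (7, 22), (7, 25), (7, 26)]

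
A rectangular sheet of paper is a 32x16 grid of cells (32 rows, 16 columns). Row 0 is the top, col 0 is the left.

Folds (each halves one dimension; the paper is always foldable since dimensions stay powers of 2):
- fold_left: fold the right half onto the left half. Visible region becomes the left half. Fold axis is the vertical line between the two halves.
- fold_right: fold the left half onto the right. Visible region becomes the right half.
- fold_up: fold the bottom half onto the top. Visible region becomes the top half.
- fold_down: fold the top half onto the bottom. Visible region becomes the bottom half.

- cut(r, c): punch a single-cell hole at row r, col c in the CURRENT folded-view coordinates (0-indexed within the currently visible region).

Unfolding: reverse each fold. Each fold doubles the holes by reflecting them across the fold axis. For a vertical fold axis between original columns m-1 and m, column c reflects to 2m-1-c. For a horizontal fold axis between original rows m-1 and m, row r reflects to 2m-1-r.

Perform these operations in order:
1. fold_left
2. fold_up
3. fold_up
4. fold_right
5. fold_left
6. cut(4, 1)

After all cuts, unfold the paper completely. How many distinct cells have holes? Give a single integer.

Op 1 fold_left: fold axis v@8; visible region now rows[0,32) x cols[0,8) = 32x8
Op 2 fold_up: fold axis h@16; visible region now rows[0,16) x cols[0,8) = 16x8
Op 3 fold_up: fold axis h@8; visible region now rows[0,8) x cols[0,8) = 8x8
Op 4 fold_right: fold axis v@4; visible region now rows[0,8) x cols[4,8) = 8x4
Op 5 fold_left: fold axis v@6; visible region now rows[0,8) x cols[4,6) = 8x2
Op 6 cut(4, 1): punch at orig (4,5); cuts so far [(4, 5)]; region rows[0,8) x cols[4,6) = 8x2
Unfold 1 (reflect across v@6): 2 holes -> [(4, 5), (4, 6)]
Unfold 2 (reflect across v@4): 4 holes -> [(4, 1), (4, 2), (4, 5), (4, 6)]
Unfold 3 (reflect across h@8): 8 holes -> [(4, 1), (4, 2), (4, 5), (4, 6), (11, 1), (11, 2), (11, 5), (11, 6)]
Unfold 4 (reflect across h@16): 16 holes -> [(4, 1), (4, 2), (4, 5), (4, 6), (11, 1), (11, 2), (11, 5), (11, 6), (20, 1), (20, 2), (20, 5), (20, 6), (27, 1), (27, 2), (27, 5), (27, 6)]
Unfold 5 (reflect across v@8): 32 holes -> [(4, 1), (4, 2), (4, 5), (4, 6), (4, 9), (4, 10), (4, 13), (4, 14), (11, 1), (11, 2), (11, 5), (11, 6), (11, 9), (11, 10), (11, 13), (11, 14), (20, 1), (20, 2), (20, 5), (20, 6), (20, 9), (20, 10), (20, 13), (20, 14), (27, 1), (27, 2), (27, 5), (27, 6), (27, 9), (27, 10), (27, 13), (27, 14)]

Answer: 32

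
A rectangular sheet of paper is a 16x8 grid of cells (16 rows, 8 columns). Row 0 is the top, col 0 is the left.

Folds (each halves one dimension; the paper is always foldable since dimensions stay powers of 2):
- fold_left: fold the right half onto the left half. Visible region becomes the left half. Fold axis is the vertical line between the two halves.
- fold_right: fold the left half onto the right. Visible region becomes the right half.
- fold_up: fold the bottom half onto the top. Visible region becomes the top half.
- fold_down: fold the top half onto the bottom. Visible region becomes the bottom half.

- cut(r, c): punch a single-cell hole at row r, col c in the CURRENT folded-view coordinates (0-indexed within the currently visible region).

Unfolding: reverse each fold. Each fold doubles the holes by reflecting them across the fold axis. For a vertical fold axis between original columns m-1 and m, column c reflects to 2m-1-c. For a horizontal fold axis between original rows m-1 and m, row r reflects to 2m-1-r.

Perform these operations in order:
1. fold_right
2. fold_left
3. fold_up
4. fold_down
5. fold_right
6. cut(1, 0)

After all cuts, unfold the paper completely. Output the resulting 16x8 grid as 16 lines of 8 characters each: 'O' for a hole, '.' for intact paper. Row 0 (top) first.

Answer: ........
........
OOOOOOOO
........
........
OOOOOOOO
........
........
........
........
OOOOOOOO
........
........
OOOOOOOO
........
........

Derivation:
Op 1 fold_right: fold axis v@4; visible region now rows[0,16) x cols[4,8) = 16x4
Op 2 fold_left: fold axis v@6; visible region now rows[0,16) x cols[4,6) = 16x2
Op 3 fold_up: fold axis h@8; visible region now rows[0,8) x cols[4,6) = 8x2
Op 4 fold_down: fold axis h@4; visible region now rows[4,8) x cols[4,6) = 4x2
Op 5 fold_right: fold axis v@5; visible region now rows[4,8) x cols[5,6) = 4x1
Op 6 cut(1, 0): punch at orig (5,5); cuts so far [(5, 5)]; region rows[4,8) x cols[5,6) = 4x1
Unfold 1 (reflect across v@5): 2 holes -> [(5, 4), (5, 5)]
Unfold 2 (reflect across h@4): 4 holes -> [(2, 4), (2, 5), (5, 4), (5, 5)]
Unfold 3 (reflect across h@8): 8 holes -> [(2, 4), (2, 5), (5, 4), (5, 5), (10, 4), (10, 5), (13, 4), (13, 5)]
Unfold 4 (reflect across v@6): 16 holes -> [(2, 4), (2, 5), (2, 6), (2, 7), (5, 4), (5, 5), (5, 6), (5, 7), (10, 4), (10, 5), (10, 6), (10, 7), (13, 4), (13, 5), (13, 6), (13, 7)]
Unfold 5 (reflect across v@4): 32 holes -> [(2, 0), (2, 1), (2, 2), (2, 3), (2, 4), (2, 5), (2, 6), (2, 7), (5, 0), (5, 1), (5, 2), (5, 3), (5, 4), (5, 5), (5, 6), (5, 7), (10, 0), (10, 1), (10, 2), (10, 3), (10, 4), (10, 5), (10, 6), (10, 7), (13, 0), (13, 1), (13, 2), (13, 3), (13, 4), (13, 5), (13, 6), (13, 7)]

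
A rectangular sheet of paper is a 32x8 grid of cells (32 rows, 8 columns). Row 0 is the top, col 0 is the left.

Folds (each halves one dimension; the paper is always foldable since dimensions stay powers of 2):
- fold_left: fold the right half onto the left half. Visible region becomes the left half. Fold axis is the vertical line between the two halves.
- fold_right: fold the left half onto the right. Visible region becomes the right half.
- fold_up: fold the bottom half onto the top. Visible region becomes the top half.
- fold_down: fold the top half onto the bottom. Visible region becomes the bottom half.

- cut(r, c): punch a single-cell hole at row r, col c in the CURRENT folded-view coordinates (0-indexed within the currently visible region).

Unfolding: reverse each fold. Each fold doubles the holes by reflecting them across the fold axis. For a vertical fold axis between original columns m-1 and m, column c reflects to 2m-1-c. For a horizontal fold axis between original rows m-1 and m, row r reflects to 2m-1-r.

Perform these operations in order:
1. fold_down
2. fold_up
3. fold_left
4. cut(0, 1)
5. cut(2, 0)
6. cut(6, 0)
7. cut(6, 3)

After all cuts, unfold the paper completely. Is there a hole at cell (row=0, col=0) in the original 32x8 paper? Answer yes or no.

Op 1 fold_down: fold axis h@16; visible region now rows[16,32) x cols[0,8) = 16x8
Op 2 fold_up: fold axis h@24; visible region now rows[16,24) x cols[0,8) = 8x8
Op 3 fold_left: fold axis v@4; visible region now rows[16,24) x cols[0,4) = 8x4
Op 4 cut(0, 1): punch at orig (16,1); cuts so far [(16, 1)]; region rows[16,24) x cols[0,4) = 8x4
Op 5 cut(2, 0): punch at orig (18,0); cuts so far [(16, 1), (18, 0)]; region rows[16,24) x cols[0,4) = 8x4
Op 6 cut(6, 0): punch at orig (22,0); cuts so far [(16, 1), (18, 0), (22, 0)]; region rows[16,24) x cols[0,4) = 8x4
Op 7 cut(6, 3): punch at orig (22,3); cuts so far [(16, 1), (18, 0), (22, 0), (22, 3)]; region rows[16,24) x cols[0,4) = 8x4
Unfold 1 (reflect across v@4): 8 holes -> [(16, 1), (16, 6), (18, 0), (18, 7), (22, 0), (22, 3), (22, 4), (22, 7)]
Unfold 2 (reflect across h@24): 16 holes -> [(16, 1), (16, 6), (18, 0), (18, 7), (22, 0), (22, 3), (22, 4), (22, 7), (25, 0), (25, 3), (25, 4), (25, 7), (29, 0), (29, 7), (31, 1), (31, 6)]
Unfold 3 (reflect across h@16): 32 holes -> [(0, 1), (0, 6), (2, 0), (2, 7), (6, 0), (6, 3), (6, 4), (6, 7), (9, 0), (9, 3), (9, 4), (9, 7), (13, 0), (13, 7), (15, 1), (15, 6), (16, 1), (16, 6), (18, 0), (18, 7), (22, 0), (22, 3), (22, 4), (22, 7), (25, 0), (25, 3), (25, 4), (25, 7), (29, 0), (29, 7), (31, 1), (31, 6)]
Holes: [(0, 1), (0, 6), (2, 0), (2, 7), (6, 0), (6, 3), (6, 4), (6, 7), (9, 0), (9, 3), (9, 4), (9, 7), (13, 0), (13, 7), (15, 1), (15, 6), (16, 1), (16, 6), (18, 0), (18, 7), (22, 0), (22, 3), (22, 4), (22, 7), (25, 0), (25, 3), (25, 4), (25, 7), (29, 0), (29, 7), (31, 1), (31, 6)]

Answer: no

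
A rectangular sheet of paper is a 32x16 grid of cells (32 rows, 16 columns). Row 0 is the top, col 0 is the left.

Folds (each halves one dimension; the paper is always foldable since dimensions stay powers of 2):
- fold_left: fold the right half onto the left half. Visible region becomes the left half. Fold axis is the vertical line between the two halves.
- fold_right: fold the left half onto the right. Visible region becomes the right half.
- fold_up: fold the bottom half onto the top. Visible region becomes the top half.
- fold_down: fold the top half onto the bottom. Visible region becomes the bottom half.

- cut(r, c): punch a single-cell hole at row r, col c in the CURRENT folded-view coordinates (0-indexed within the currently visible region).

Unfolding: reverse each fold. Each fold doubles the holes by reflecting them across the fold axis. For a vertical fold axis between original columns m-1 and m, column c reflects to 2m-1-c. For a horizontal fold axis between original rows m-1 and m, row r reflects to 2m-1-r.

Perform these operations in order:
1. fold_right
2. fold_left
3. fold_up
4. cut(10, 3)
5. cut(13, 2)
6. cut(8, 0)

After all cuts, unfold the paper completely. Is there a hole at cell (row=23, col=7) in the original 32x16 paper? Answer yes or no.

Op 1 fold_right: fold axis v@8; visible region now rows[0,32) x cols[8,16) = 32x8
Op 2 fold_left: fold axis v@12; visible region now rows[0,32) x cols[8,12) = 32x4
Op 3 fold_up: fold axis h@16; visible region now rows[0,16) x cols[8,12) = 16x4
Op 4 cut(10, 3): punch at orig (10,11); cuts so far [(10, 11)]; region rows[0,16) x cols[8,12) = 16x4
Op 5 cut(13, 2): punch at orig (13,10); cuts so far [(10, 11), (13, 10)]; region rows[0,16) x cols[8,12) = 16x4
Op 6 cut(8, 0): punch at orig (8,8); cuts so far [(8, 8), (10, 11), (13, 10)]; region rows[0,16) x cols[8,12) = 16x4
Unfold 1 (reflect across h@16): 6 holes -> [(8, 8), (10, 11), (13, 10), (18, 10), (21, 11), (23, 8)]
Unfold 2 (reflect across v@12): 12 holes -> [(8, 8), (8, 15), (10, 11), (10, 12), (13, 10), (13, 13), (18, 10), (18, 13), (21, 11), (21, 12), (23, 8), (23, 15)]
Unfold 3 (reflect across v@8): 24 holes -> [(8, 0), (8, 7), (8, 8), (8, 15), (10, 3), (10, 4), (10, 11), (10, 12), (13, 2), (13, 5), (13, 10), (13, 13), (18, 2), (18, 5), (18, 10), (18, 13), (21, 3), (21, 4), (21, 11), (21, 12), (23, 0), (23, 7), (23, 8), (23, 15)]
Holes: [(8, 0), (8, 7), (8, 8), (8, 15), (10, 3), (10, 4), (10, 11), (10, 12), (13, 2), (13, 5), (13, 10), (13, 13), (18, 2), (18, 5), (18, 10), (18, 13), (21, 3), (21, 4), (21, 11), (21, 12), (23, 0), (23, 7), (23, 8), (23, 15)]

Answer: yes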